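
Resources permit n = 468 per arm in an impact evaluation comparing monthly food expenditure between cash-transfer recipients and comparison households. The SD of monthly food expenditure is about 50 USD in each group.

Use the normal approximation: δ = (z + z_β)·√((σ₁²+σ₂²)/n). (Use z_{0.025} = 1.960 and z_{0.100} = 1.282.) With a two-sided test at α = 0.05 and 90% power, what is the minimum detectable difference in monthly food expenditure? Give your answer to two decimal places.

δ = (z_{α/2} + z_β) · √((σ₁²+σ₂²)/n)
  = (1.960 + 1.282) · √(5000/468)
  = 3.242 · √10.6838
  = 3.242 · 3.2686
  = 10.5968

Minimum detectable difference ≈ 10.60 USD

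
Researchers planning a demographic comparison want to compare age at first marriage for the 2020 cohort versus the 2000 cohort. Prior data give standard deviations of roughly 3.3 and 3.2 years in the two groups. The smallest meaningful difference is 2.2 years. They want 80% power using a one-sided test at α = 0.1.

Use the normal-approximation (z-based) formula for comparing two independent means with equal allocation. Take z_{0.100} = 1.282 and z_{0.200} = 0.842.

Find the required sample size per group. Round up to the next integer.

n = 20 per group

n = (z_α + z_β)² · (σ₁² + σ₂²) / δ²
  = (1.282 + 0.842)² · (3.3² + 3.2² = 21.13) / 2.2²
  = 4.5114 · 21.13 / 4.84
  = 19.70
Round up → n = 20 per group.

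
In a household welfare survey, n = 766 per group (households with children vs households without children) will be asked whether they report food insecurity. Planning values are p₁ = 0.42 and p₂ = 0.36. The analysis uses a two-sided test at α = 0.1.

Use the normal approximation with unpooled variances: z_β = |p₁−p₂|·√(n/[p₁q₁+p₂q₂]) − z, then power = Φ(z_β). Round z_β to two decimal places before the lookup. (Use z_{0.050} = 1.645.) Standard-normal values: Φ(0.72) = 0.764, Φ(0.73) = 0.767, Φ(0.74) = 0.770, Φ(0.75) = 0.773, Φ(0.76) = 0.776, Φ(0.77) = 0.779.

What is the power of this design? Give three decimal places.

Power ≈ 0.779

z_β = |p₁−p₂|·√(n/[p₁q₁+p₂q₂]) − z_{α/2}
    = 0.06 · √(766/0.4740) − 1.645
    = 0.06 · 40.1999 − 1.645
    = 2.4120 − 1.645 = 0.7670 → 0.77
Power = Φ(0.77) = 0.779.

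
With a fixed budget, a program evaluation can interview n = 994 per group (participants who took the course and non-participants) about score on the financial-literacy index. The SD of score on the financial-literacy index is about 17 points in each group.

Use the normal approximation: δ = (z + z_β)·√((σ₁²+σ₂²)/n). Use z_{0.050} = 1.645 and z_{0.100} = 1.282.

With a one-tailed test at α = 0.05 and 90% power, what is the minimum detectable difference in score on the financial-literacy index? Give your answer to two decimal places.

Minimum detectable difference ≈ 2.23 points

δ = (z_α + z_β) · √((σ₁²+σ₂²)/n)
  = (1.645 + 1.282) · √(578/994)
  = 2.927 · √0.58149
  = 2.927 · 0.7626
  = 2.2320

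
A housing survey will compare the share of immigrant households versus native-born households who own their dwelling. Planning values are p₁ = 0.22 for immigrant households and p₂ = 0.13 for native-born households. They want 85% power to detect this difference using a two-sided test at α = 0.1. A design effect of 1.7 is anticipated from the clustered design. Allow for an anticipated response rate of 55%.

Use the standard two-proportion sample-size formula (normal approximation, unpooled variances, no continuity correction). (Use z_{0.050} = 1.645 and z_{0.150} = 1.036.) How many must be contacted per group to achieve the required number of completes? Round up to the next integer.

n = 781 per group

n = (z_{α/2} + z_β)² · [p₁(1−p₁) + p₂(1−p₂)] / (p₁ − p₂)²
  = (1.645 + 1.036)² · (0.22·0.78 + 0.13·0.87) / (0.09)²
  = (2.681)² · (0.1716 + 0.1131) / 0.0081
  = 7.1878 · 0.2847 / 0.0081
  = 252.64
Design effect: 1.7 × 252.64 = 429.48.
Adjust for 55% response: 429.48 / 0.55 = 780.88.
Round up → n = 781 per group.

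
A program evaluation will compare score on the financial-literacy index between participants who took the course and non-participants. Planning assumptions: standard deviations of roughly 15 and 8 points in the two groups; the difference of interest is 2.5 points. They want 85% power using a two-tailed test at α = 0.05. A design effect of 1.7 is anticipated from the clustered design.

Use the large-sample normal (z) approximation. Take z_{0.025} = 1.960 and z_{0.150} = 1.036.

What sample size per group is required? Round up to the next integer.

n = 706 per group

n = (z_{α/2} + z_β)² · (σ₁² + σ₂²) / δ²
  = (1.960 + 1.036)² · (15² + 8² = 289) / 2.5²
  = 8.9760 · 289 / 6.25
  = 415.05
Design effect: 1.7 × 415.05 = 705.59.
Round up → n = 706 per group.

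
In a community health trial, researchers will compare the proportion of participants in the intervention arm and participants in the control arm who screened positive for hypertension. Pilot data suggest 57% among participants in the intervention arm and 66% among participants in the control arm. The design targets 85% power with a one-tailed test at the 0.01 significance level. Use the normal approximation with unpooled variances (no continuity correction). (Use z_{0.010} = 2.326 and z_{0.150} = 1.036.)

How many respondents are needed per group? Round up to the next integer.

n = 656 per group

n = (z_α + z_β)² · [p₁(1−p₁) + p₂(1−p₂)] / (p₁ − p₂)²
  = (2.326 + 1.036)² · (0.57·0.43 + 0.66·0.34) / (-0.09)²
  = (3.362)² · (0.2451 + 0.2244) / 0.0081
  = 11.3030 · 0.4695 / 0.0081
  = 655.16
Round up → n = 656 per group.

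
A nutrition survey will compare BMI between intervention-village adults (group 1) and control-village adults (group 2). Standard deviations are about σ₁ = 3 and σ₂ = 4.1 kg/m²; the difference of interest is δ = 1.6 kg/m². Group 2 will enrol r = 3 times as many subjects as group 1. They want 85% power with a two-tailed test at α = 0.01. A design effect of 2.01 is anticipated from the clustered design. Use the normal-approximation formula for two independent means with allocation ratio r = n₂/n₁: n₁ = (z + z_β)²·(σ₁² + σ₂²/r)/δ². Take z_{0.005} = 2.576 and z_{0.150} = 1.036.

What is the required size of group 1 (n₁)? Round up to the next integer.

n₁ = (z_{α/2} + z_β)² · (σ₁² + σ₂²/r) / δ²
   = (2.576 + 1.036)² · (3² + 4.1²/3) / 1.6²
   = 13.0465 · (9 + 5.6033) / 2.56
   = 13.0465 · 14.6033 / 2.56
   = 74.42
Design effect: 2.01 × 74.42 = 149.59.
Round up → n₁ = 150; n₂ = r·n₁ = 3 × 150 = 450.

n₁ = 150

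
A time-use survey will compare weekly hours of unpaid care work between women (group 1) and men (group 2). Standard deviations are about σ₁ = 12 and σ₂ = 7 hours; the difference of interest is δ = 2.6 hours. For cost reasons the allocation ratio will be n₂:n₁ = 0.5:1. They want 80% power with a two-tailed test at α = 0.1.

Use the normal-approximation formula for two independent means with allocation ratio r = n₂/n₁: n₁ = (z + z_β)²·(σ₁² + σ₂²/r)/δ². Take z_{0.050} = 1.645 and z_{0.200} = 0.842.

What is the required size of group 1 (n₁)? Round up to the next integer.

n₁ = 222

n₁ = (z_{α/2} + z_β)² · (σ₁² + σ₂²/r) / δ²
   = (1.645 + 0.842)² · (12² + 7²/0.5) / 2.6²
   = 6.1852 · (144 + 98) / 6.76
   = 6.1852 · 242 / 6.76
   = 221.42
Round up → n₁ = 222; n₂ = r·n₁ = 0.5 × 222 = 111.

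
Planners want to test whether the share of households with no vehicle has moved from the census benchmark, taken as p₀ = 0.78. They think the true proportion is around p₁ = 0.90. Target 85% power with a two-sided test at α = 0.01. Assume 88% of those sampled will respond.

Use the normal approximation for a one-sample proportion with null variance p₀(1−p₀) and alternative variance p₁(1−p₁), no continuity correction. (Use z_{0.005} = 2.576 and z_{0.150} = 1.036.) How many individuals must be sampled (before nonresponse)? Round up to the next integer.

n = 150

n = [z_{α/2}·√(p₀q₀) + z_β·√(p₁q₁)]² / (p₁ − p₀)²
  = [2.576·√(0.78·0.22) + 1.036·√(0.90·0.10)]² / (0.12)²
  = [2.576·0.4142 + 1.036·0.3000]² / 0.0144
  = [1.3779]² / 0.0144
  = 131.85
Adjust for 88% response: 131.85 / 0.88 = 149.83.
Round up → n = 150.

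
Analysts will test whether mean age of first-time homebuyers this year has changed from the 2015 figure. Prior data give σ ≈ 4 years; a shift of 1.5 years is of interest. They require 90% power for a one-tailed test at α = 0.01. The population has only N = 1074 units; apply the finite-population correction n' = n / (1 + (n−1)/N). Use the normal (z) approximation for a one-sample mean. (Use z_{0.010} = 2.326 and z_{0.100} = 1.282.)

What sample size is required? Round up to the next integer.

n = 86

n = (z_α + z_β)² · σ² / δ²
  = (2.326 + 1.282)² · 4² / 1.5²
  = 13.0177 · 16 / 2.25
  = 92.57
Finite-population correction (N = 1074): 92.57 / (1 + (92.57 − 1)/1074) = 85.30.
Round up → n = 86.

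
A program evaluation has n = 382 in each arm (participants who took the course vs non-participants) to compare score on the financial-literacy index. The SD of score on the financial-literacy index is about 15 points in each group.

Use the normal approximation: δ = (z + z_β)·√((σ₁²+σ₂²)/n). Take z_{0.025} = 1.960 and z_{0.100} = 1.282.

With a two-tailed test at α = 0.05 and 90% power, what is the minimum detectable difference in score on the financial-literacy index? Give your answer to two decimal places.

Minimum detectable difference ≈ 3.52 points

δ = (z_{α/2} + z_β) · √((σ₁²+σ₂²)/n)
  = (1.960 + 1.282) · √(450/382)
  = 3.242 · √1.178
  = 3.242 · 1.0854
  = 3.5187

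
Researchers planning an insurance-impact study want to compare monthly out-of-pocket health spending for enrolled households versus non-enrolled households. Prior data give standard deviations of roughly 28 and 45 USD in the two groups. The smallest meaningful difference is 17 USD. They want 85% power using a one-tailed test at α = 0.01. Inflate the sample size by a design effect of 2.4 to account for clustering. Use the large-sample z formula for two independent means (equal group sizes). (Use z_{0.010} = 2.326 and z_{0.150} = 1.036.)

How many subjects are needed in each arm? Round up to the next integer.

n = 264 per group

n = (z_α + z_β)² · (σ₁² + σ₂²) / δ²
  = (2.326 + 1.036)² · (28² + 45² = 2809) / 17²
  = 11.3030 · 2809 / 289
  = 109.86
Design effect: 2.4 × 109.86 = 263.67.
Round up → n = 264 per group.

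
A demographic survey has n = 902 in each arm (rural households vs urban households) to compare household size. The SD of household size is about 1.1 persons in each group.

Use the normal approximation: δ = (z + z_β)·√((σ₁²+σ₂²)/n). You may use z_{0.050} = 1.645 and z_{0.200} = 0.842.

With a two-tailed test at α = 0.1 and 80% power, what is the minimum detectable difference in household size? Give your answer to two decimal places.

δ = (z_{α/2} + z_β) · √((σ₁²+σ₂²)/n)
  = (1.645 + 0.842) · √(2.42/902)
  = 2.487 · √0.00268
  = 2.487 · 0.0518
  = 0.1288

Minimum detectable difference ≈ 0.13 persons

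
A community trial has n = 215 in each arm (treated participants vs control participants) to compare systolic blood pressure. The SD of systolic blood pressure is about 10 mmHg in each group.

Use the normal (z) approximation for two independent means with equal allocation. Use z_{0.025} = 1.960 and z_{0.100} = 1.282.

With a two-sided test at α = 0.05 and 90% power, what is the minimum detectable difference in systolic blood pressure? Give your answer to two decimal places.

δ = (z_{α/2} + z_β) · √((σ₁²+σ₂²)/n)
  = (1.960 + 1.282) · √(200/215)
  = 3.242 · √0.93023
  = 3.242 · 0.9645
  = 3.1269

Minimum detectable difference ≈ 3.13 mmHg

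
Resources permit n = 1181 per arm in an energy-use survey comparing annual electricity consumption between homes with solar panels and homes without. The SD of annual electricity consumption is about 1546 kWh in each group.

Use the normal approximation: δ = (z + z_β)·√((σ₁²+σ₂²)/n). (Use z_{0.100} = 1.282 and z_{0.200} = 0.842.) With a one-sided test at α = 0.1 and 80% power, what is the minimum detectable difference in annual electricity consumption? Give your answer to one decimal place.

Minimum detectable difference ≈ 135.1 kWh

δ = (z_α + z_β) · √((σ₁²+σ₂²)/n)
  = (1.282 + 0.842) · √(4780232/1181)
  = 2.124 · √4047.6
  = 2.124 · 63.6209
  = 135.1307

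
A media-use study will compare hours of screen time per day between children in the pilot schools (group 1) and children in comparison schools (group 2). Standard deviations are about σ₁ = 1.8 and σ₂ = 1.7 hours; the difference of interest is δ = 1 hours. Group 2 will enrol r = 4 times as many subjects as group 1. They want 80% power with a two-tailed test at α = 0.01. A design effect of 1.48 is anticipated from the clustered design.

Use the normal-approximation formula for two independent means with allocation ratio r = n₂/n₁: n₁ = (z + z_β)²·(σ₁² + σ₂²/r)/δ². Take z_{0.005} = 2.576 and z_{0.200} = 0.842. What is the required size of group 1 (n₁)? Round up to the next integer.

n₁ = (z_{α/2} + z_β)² · (σ₁² + σ₂²/r) / δ²
   = (2.576 + 0.842)² · (1.8² + 1.7²/4) / 1²
   = 11.6827 · (3.24 + 0.7225) / 1
   = 11.6827 · 3.9625 / 1
   = 46.29
Design effect: 1.48 × 46.29 = 68.51.
Round up → n₁ = 69; n₂ = r·n₁ = 4 × 69 = 276.

n₁ = 69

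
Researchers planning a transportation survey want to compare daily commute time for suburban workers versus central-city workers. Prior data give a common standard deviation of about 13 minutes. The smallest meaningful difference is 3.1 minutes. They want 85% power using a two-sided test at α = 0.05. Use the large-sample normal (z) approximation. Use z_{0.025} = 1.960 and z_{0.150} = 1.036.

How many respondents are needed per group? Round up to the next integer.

n = (z_{α/2} + z_β)² · (σ₁² + σ₂²) / δ²
  = (1.960 + 1.036)² · (2·13² = 338) / 3.1²
  = 8.9760 · 338 / 9.61
  = 315.70
Round up → n = 316 per group.

n = 316 per group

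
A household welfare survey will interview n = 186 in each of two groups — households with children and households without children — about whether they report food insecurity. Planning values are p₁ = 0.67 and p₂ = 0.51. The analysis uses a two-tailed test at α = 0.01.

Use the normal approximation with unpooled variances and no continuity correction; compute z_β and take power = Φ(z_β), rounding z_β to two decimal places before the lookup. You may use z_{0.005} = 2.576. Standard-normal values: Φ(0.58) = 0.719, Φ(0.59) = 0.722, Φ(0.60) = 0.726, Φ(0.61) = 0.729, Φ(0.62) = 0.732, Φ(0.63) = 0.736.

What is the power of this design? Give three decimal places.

z_β = |p₁−p₂|·√(n/[p₁q₁+p₂q₂]) − z_{α/2}
    = 0.16 · √(186/0.4710) − 2.576
    = 0.16 · 19.8722 − 2.576
    = 3.1796 − 2.576 = 0.6036 → 0.60
Power = Φ(0.60) = 0.726.

Power ≈ 0.726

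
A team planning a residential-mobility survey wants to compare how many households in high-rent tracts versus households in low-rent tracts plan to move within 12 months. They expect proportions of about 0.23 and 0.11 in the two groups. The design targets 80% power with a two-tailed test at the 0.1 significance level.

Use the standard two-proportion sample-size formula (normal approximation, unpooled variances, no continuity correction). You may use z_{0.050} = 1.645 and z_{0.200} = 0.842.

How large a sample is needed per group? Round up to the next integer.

n = (z_{α/2} + z_β)² · [p₁(1−p₁) + p₂(1−p₂)] / (p₁ − p₂)²
  = (1.645 + 0.842)² · (0.23·0.77 + 0.11·0.89) / (0.12)²
  = (2.487)² · (0.1771 + 0.0979) / 0.0144
  = 6.1852 · 0.2750 / 0.0144
  = 118.12
Round up → n = 119 per group.

n = 119 per group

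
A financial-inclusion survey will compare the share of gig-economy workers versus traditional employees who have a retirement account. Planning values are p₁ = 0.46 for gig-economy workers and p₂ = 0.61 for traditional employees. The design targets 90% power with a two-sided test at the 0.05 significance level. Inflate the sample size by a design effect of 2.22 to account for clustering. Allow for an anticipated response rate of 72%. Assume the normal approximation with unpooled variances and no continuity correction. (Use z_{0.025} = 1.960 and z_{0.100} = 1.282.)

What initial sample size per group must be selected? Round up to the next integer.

n = 701 per group

n = (z_{α/2} + z_β)² · [p₁(1−p₁) + p₂(1−p₂)] / (p₁ − p₂)²
  = (1.960 + 1.282)² · (0.46·0.54 + 0.61·0.39) / (-0.15)²
  = (3.242)² · (0.2484 + 0.2379) / 0.0225
  = 10.5106 · 0.4863 / 0.0225
  = 227.17
Design effect: 2.22 × 227.17 = 504.31.
Adjust for 72% response: 504.31 / 0.72 = 700.44.
Round up → n = 701 per group.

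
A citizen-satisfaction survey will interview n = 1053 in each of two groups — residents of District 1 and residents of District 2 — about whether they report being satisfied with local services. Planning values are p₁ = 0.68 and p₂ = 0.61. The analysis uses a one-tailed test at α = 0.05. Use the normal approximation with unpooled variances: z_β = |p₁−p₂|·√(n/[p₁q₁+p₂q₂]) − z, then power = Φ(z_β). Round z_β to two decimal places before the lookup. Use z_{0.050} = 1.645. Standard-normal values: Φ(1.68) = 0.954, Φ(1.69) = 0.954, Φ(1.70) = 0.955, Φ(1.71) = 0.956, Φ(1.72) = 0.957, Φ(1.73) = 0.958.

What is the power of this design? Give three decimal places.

z_β = |p₁−p₂|·√(n/[p₁q₁+p₂q₂]) − z_α
    = 0.07 · √(1053/0.4555) − 1.645
    = 0.07 · 48.0806 − 1.645
    = 3.3656 − 1.645 = 1.7206 → 1.72
Power = Φ(1.72) = 0.957.

Power ≈ 0.957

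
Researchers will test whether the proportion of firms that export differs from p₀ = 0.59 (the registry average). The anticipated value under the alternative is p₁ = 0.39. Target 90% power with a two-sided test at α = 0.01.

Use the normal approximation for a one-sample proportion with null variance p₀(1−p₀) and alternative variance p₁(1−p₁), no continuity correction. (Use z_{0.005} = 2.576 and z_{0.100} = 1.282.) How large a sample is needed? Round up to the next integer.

n = 90

n = [z_{α/2}·√(p₀q₀) + z_β·√(p₁q₁)]² / (p₁ − p₀)²
  = [2.576·√(0.59·0.41) + 1.282·√(0.39·0.61)]² / (-0.20)²
  = [2.576·0.4918 + 1.282·0.4877]² / 0.0400
  = [1.8923]² / 0.0400
  = 89.52
Round up → n = 90.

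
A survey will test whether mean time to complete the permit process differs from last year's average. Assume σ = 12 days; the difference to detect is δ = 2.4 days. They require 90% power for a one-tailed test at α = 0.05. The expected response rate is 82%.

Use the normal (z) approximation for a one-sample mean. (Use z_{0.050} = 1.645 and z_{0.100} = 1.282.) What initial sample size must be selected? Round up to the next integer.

n = (z_α + z_β)² · σ² / δ²
  = (1.645 + 1.282)² · 12² / 2.4²
  = 8.5673 · 144 / 5.76
  = 214.18
Adjust for 82% response: 214.18 / 0.82 = 261.20.
Round up → n = 262.

n = 262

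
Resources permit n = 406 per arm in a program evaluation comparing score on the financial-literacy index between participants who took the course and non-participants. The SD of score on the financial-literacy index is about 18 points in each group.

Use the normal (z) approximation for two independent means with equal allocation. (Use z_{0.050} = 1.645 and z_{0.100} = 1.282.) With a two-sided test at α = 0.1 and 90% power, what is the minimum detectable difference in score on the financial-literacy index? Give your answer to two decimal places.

δ = (z_{α/2} + z_β) · √((σ₁²+σ₂²)/n)
  = (1.645 + 1.282) · √(648/406)
  = 2.927 · √1.5961
  = 2.927 · 1.2634
  = 3.6978

Minimum detectable difference ≈ 3.70 points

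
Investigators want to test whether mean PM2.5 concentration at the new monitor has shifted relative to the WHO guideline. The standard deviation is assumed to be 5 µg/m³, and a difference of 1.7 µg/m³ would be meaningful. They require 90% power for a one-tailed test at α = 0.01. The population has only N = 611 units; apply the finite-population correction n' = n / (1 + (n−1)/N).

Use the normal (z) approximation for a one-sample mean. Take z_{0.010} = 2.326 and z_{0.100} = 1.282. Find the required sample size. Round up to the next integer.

n = 96

n = (z_α + z_β)² · σ² / δ²
  = (2.326 + 1.282)² · 5² / 1.7²
  = 13.0177 · 25 / 2.89
  = 112.61
Finite-population correction (N = 611): 112.61 / (1 + (112.61 − 1)/611) = 95.22.
Round up → n = 96.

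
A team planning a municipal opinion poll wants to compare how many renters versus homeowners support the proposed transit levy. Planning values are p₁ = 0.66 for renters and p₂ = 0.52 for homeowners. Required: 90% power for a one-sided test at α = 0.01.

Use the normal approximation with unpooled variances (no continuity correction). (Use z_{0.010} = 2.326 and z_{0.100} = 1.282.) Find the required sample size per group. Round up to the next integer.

n = 315 per group

n = (z_α + z_β)² · [p₁(1−p₁) + p₂(1−p₂)] / (p₁ − p₂)²
  = (2.326 + 1.282)² · (0.66·0.34 + 0.52·0.48) / (0.14)²
  = (3.608)² · (0.2244 + 0.2496) / 0.0196
  = 13.0177 · 0.4740 / 0.0196
  = 314.81
Round up → n = 315 per group.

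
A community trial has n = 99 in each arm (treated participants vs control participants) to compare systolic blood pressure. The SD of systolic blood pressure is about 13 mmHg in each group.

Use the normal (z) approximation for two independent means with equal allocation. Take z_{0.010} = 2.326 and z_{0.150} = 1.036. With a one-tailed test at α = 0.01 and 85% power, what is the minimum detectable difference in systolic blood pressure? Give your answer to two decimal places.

Minimum detectable difference ≈ 6.21 mmHg

δ = (z_α + z_β) · √((σ₁²+σ₂²)/n)
  = (2.326 + 1.036) · √(338/99)
  = 3.362 · √3.4141
  = 3.362 · 1.8477
  = 6.2121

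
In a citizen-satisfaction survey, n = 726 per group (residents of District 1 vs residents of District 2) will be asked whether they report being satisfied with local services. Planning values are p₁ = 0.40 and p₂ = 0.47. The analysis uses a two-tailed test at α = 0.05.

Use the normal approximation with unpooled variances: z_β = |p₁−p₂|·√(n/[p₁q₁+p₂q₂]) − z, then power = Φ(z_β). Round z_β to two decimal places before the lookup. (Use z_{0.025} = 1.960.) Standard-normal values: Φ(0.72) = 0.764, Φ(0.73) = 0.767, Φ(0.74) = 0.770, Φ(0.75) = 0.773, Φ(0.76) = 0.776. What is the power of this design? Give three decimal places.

z_β = |p₁−p₂|·√(n/[p₁q₁+p₂q₂]) − z_{α/2}
    = 0.07 · √(726/0.4891) − 1.960
    = 0.07 · 38.5274 − 1.960
    = 2.6969 − 1.960 = 0.7369 → 0.74
Power = Φ(0.74) = 0.770.

Power ≈ 0.770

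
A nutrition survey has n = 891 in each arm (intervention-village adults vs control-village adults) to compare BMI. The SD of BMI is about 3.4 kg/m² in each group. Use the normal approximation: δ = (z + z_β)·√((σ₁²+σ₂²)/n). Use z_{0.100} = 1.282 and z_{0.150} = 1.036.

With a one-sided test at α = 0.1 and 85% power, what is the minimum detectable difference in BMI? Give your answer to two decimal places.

Minimum detectable difference ≈ 0.37 kg/m²

δ = (z_α + z_β) · √((σ₁²+σ₂²)/n)
  = (1.282 + 1.036) · √(23.12/891)
  = 2.318 · √0.02595
  = 2.318 · 0.1611
  = 0.3734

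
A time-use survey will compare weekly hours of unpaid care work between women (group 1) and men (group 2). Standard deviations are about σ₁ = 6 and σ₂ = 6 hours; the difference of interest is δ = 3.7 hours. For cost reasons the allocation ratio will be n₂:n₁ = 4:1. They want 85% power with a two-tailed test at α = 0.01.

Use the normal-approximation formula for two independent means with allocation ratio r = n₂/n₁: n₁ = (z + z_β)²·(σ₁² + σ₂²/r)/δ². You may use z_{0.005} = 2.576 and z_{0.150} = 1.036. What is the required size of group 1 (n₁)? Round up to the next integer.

n₁ = 43

n₁ = (z_{α/2} + z_β)² · (σ₁² + σ₂²/r) / δ²
   = (2.576 + 1.036)² · (6² + 6²/4) / 3.7²
   = 13.0465 · (36 + 9) / 13.69
   = 13.0465 · 45 / 13.69
   = 42.88
Round up → n₁ = 43; n₂ = r·n₁ = 4 × 43 = 172.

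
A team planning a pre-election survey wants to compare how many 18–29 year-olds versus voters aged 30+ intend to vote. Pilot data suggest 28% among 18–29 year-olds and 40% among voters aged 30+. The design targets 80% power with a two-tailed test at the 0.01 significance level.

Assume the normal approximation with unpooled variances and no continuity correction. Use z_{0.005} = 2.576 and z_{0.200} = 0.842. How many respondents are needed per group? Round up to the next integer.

n = 359 per group

n = (z_{α/2} + z_β)² · [p₁(1−p₁) + p₂(1−p₂)] / (p₁ − p₂)²
  = (2.576 + 0.842)² · (0.28·0.72 + 0.40·0.60) / (-0.12)²
  = (3.418)² · (0.2016 + 0.2400) / 0.0144
  = 11.6827 · 0.4416 / 0.0144
  = 358.27
Round up → n = 359 per group.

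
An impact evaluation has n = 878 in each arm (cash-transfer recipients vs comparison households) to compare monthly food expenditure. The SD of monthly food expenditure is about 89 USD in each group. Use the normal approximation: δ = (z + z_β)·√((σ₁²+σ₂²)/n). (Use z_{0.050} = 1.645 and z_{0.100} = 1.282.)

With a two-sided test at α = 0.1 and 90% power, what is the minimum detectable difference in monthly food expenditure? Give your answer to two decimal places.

δ = (z_{α/2} + z_β) · √((σ₁²+σ₂²)/n)
  = (1.645 + 1.282) · √(15842/878)
  = 2.927 · √18.0433
  = 2.927 · 4.2477
  = 12.4331

Minimum detectable difference ≈ 12.43 USD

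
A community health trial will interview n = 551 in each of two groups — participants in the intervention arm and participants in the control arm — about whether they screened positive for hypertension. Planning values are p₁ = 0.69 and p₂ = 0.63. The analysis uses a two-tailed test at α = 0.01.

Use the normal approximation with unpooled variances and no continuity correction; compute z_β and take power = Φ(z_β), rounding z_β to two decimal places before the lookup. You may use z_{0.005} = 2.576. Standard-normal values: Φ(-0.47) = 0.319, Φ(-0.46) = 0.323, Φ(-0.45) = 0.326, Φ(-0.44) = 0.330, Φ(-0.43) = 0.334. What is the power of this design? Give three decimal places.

z_β = |p₁−p₂|·√(n/[p₁q₁+p₂q₂]) − z_{α/2}
    = 0.06 · √(551/0.4470) − 2.576
    = 0.06 · 35.1093 − 2.576
    = 2.1066 − 2.576 = -0.4694 → -0.47
Power = Φ(-0.47) = 0.319.

Power ≈ 0.319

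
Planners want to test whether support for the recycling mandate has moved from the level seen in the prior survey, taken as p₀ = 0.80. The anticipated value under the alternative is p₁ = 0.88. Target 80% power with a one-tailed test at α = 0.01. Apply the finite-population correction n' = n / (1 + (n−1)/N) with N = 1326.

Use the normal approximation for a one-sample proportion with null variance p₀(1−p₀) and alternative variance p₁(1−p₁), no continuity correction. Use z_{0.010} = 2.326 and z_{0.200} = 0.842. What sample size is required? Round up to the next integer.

n = 194

n = [z_α·√(p₀q₀) + z_β·√(p₁q₁)]² / (p₁ − p₀)²
  = [2.326·√(0.80·0.20) + 0.842·√(0.88·0.12)]² / (0.08)²
  = [2.326·0.4000 + 0.842·0.3250]² / 0.0064
  = [1.2040]² / 0.0064
  = 226.51
Finite-population correction (N = 1326): 226.51 / (1 + (226.51 − 1)/1326) = 193.59.
Round up → n = 194.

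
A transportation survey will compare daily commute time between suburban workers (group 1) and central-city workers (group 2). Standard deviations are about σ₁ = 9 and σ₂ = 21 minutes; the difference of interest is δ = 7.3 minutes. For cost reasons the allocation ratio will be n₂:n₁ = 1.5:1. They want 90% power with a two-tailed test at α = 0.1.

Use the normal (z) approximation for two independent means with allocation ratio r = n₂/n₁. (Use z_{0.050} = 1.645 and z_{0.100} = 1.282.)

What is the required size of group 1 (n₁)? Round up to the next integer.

n₁ = (z_{α/2} + z_β)² · (σ₁² + σ₂²/r) / δ²
   = (1.645 + 1.282)² · (9² + 21²/1.5) / 7.3²
   = 8.5673 · (81 + 294) / 53.29
   = 8.5673 · 375 / 53.29
   = 60.29
Round up → n₁ = 61; n₂ = r·n₁ = 1.5 × 61 = 92.

n₁ = 61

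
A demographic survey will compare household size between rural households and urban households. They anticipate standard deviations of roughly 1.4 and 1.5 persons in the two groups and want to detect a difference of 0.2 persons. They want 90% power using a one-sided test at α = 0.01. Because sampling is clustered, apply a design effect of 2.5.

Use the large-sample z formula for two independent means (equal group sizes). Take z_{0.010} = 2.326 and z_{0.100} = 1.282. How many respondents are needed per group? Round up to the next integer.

n = 3426 per group

n = (z_α + z_β)² · (σ₁² + σ₂²) / δ²
  = (2.326 + 1.282)² · (1.4² + 1.5² = 4.21) / 0.2²
  = 13.0177 · 4.21 / 0.04
  = 1370.11
Design effect: 2.5 × 1370.11 = 3425.27.
Round up → n = 3426 per group.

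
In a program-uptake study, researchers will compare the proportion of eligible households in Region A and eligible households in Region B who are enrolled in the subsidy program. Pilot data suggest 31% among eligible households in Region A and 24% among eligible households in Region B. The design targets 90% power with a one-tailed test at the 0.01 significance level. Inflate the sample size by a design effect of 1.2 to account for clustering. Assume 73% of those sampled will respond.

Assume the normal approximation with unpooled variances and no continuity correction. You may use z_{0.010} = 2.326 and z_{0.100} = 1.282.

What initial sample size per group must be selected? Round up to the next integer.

n = (z_α + z_β)² · [p₁(1−p₁) + p₂(1−p₂)] / (p₁ − p₂)²
  = (2.326 + 1.282)² · (0.31·0.69 + 0.24·0.76) / (0.07)²
  = (3.608)² · (0.2139 + 0.1824) / 0.0049
  = 13.0177 · 0.3963 / 0.0049
  = 1052.84
Design effect: 1.2 × 1052.84 = 1263.40.
Adjust for 73% response: 1263.40 / 0.73 = 1730.69.
Round up → n = 1731 per group.

n = 1731 per group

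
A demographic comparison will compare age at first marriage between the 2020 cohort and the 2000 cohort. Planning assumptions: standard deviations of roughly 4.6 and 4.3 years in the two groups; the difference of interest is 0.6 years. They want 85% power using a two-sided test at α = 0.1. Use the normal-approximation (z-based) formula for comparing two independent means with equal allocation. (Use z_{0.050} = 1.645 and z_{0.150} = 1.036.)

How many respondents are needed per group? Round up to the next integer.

n = (z_{α/2} + z_β)² · (σ₁² + σ₂²) / δ²
  = (1.645 + 1.036)² · (4.6² + 4.3² = 39.65) / 0.6²
  = 7.1878 · 39.65 / 0.36
  = 791.65
Round up → n = 792 per group.

n = 792 per group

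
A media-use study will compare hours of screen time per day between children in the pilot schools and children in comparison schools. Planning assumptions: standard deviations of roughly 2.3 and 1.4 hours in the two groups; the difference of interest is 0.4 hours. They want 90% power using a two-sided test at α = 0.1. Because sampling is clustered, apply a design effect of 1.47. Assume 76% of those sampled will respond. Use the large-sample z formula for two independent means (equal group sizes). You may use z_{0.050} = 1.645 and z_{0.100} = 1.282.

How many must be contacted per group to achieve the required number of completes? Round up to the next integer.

n = (z_{α/2} + z_β)² · (σ₁² + σ₂²) / δ²
  = (1.645 + 1.282)² · (2.3² + 1.4² = 7.25) / 0.4²
  = 8.5673 · 7.25 / 0.16
  = 388.21
Design effect: 1.47 × 388.21 = 570.66.
Adjust for 76% response: 570.66 / 0.76 = 750.87.
Round up → n = 751 per group.

n = 751 per group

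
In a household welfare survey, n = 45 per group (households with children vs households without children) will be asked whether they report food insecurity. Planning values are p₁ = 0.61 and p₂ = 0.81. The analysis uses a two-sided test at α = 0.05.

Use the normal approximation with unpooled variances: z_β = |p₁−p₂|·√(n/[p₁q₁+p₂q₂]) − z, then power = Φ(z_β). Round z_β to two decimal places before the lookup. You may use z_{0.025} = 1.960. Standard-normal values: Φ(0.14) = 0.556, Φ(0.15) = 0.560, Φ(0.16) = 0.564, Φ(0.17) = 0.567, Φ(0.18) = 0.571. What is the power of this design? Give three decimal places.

z_β = |p₁−p₂|·√(n/[p₁q₁+p₂q₂]) − z_{α/2}
    = 0.20 · √(45/0.3918) − 1.960
    = 0.20 · 10.7170 − 1.960
    = 2.1434 − 1.960 = 0.1834 → 0.18
Power = Φ(0.18) = 0.571.

Power ≈ 0.571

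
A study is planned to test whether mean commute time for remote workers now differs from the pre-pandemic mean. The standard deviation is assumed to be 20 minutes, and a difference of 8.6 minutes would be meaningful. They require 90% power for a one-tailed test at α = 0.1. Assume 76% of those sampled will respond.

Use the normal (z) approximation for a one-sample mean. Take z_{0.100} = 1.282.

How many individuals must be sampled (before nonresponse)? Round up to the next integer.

n = (z_α + z_β)² · σ² / δ²
  = (1.282 + 1.282)² · 20² / 8.6²
  = 6.5741 · 400 / 73.96
  = 35.55
Adjust for 76% response: 35.55 / 0.76 = 46.78.
Round up → n = 47.

n = 47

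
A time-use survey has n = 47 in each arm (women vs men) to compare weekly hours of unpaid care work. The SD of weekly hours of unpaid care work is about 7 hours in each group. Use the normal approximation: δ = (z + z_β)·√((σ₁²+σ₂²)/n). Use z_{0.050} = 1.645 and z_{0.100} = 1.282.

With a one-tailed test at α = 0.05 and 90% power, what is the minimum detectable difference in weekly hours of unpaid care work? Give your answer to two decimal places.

δ = (z_α + z_β) · √((σ₁²+σ₂²)/n)
  = (1.645 + 1.282) · √(98/47)
  = 2.927 · √2.0851
  = 2.927 · 1.4440
  = 4.2266

Minimum detectable difference ≈ 4.23 hours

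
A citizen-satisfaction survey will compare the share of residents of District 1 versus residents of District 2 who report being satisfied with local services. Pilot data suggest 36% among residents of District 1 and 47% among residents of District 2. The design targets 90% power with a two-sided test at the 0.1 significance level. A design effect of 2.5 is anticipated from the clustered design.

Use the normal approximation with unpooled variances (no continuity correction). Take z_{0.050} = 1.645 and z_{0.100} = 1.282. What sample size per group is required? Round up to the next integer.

n = 849 per group

n = (z_{α/2} + z_β)² · [p₁(1−p₁) + p₂(1−p₂)] / (p₁ − p₂)²
  = (1.645 + 1.282)² · (0.36·0.64 + 0.47·0.53) / (-0.11)²
  = (2.927)² · (0.2304 + 0.2491) / 0.0121
  = 8.5673 · 0.4795 / 0.0121
  = 339.51
Design effect: 2.5 × 339.51 = 848.77.
Round up → n = 849 per group.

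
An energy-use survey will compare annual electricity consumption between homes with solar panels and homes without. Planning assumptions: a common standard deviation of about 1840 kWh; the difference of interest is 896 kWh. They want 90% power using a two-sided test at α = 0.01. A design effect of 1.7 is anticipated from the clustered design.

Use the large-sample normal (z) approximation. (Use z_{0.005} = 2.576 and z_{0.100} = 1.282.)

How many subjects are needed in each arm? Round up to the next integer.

n = 214 per group

n = (z_{α/2} + z_β)² · (σ₁² + σ₂²) / δ²
  = (2.576 + 1.282)² · (2·1840² = 6771200) / 896²
  = 14.8842 · 6771200 / 802816
  = 125.54
Design effect: 1.7 × 125.54 = 213.41.
Round up → n = 214 per group.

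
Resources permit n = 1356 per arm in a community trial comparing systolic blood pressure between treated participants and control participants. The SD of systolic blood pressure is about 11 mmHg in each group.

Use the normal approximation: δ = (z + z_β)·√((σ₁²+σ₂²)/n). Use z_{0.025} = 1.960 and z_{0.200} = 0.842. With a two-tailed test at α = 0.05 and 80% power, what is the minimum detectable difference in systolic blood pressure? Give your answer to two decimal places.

Minimum detectable difference ≈ 1.18 mmHg

δ = (z_{α/2} + z_β) · √((σ₁²+σ₂²)/n)
  = (1.960 + 0.842) · √(242/1356)
  = 2.802 · √0.17847
  = 2.802 · 0.4225
  = 1.1837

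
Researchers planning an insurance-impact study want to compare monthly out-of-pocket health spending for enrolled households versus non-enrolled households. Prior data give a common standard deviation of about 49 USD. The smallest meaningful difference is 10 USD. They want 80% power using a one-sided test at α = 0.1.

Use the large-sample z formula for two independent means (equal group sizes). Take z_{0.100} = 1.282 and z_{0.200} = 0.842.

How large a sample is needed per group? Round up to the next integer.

n = 217 per group

n = (z_α + z_β)² · (σ₁² + σ₂²) / δ²
  = (1.282 + 0.842)² · (2·49² = 4802) / 10²
  = 4.5114 · 4802 / 100
  = 216.64
Round up → n = 217 per group.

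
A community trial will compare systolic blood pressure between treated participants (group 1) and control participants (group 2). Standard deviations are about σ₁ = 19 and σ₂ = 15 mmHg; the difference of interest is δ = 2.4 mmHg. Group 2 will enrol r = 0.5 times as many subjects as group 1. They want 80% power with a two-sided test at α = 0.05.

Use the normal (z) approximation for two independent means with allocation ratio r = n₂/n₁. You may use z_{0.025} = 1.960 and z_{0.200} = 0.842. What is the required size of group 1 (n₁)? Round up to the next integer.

n₁ = 1106

n₁ = (z_{α/2} + z_β)² · (σ₁² + σ₂²/r) / δ²
   = (1.960 + 0.842)² · (19² + 15²/0.5) / 2.4²
   = 7.8512 · (361 + 450) / 5.76
   = 7.8512 · 811 / 5.76
   = 1105.44
Round up → n₁ = 1106; n₂ = r·n₁ = 0.5 × 1106 = 553.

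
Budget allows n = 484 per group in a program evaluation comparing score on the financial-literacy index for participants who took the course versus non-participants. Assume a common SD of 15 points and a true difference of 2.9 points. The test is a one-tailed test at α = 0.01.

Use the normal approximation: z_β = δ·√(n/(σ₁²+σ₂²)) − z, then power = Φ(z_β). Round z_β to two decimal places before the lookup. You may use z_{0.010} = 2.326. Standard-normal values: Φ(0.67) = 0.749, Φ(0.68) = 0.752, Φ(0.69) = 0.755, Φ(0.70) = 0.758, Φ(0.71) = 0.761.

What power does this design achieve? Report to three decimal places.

Power ≈ 0.752

z_β = δ·√(n/(σ₁²+σ₂²)) − z_α
    = 2.9 · √(484/450) − 2.326
    = 2.9 · 1.03709 − 2.326
    = 3.0076 − 2.326 = 0.6816 → 0.68
Power = Φ(0.68) = 0.752.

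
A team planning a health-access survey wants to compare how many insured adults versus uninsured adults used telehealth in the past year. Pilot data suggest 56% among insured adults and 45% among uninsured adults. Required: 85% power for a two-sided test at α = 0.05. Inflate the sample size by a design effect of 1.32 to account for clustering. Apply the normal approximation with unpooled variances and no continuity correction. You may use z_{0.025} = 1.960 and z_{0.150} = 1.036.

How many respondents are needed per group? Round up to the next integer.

n = 484 per group

n = (z_{α/2} + z_β)² · [p₁(1−p₁) + p₂(1−p₂)] / (p₁ − p₂)²
  = (1.960 + 1.036)² · (0.56·0.44 + 0.45·0.55) / (0.11)²
  = (2.996)² · (0.2464 + 0.2475) / 0.0121
  = 8.9760 · 0.4939 / 0.0121
  = 366.38
Design effect: 1.32 × 366.38 = 483.63.
Round up → n = 484 per group.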